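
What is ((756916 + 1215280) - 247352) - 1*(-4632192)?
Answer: 6357036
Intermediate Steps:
((756916 + 1215280) - 247352) - 1*(-4632192) = (1972196 - 247352) + 4632192 = 1724844 + 4632192 = 6357036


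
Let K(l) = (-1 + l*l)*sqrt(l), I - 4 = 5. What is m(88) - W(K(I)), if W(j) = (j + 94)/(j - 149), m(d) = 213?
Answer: 19049/91 ≈ 209.33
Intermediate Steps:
I = 9 (I = 4 + 5 = 9)
K(l) = sqrt(l)*(-1 + l**2) (K(l) = (-1 + l**2)*sqrt(l) = sqrt(l)*(-1 + l**2))
W(j) = (94 + j)/(-149 + j)
m(88) - W(K(I)) = 213 - (94 + sqrt(9)*(-1 + 9**2))/(-149 + sqrt(9)*(-1 + 9**2)) = 213 - (94 + 3*(-1 + 81))/(-149 + 3*(-1 + 81)) = 213 - (94 + 3*80)/(-149 + 3*80) = 213 - (94 + 240)/(-149 + 240) = 213 - 334/91 = 19049/91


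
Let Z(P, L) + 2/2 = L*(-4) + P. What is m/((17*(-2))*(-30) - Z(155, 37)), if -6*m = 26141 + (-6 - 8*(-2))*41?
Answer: -26551/6084 ≈ -4.3641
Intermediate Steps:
Z(P, L) = -1 + P - 4*L (Z(P, L) = -1 + (L*(-4) + P) = -1 + (-4*L + P) = -1 + (P - 4*L) = -1 + P - 4*L)
m = -26551/6 (m = -(26141 + (-6 - 8*(-2))*41)/6 = -(26141 + (-6 + 16)*41)/6 = -(26141 + 10*41)/6 = -(26141 + 410)/6 = -⅙*26551 = -26551/6 ≈ -4425.2)
m/((17*(-2))*(-30) - Z(155, 37)) = -26551/(6*((17*(-2))*(-30) - (-1 + 155 - 4*37))) = -26551/(6*(-34*(-30) - (-1 + 155 - 148))) = -26551/(6*(1020 - 1*6)) = -26551/(6*(1020 - 6)) = -26551/6/1014 = -26551/6*1/1014 = -26551/6084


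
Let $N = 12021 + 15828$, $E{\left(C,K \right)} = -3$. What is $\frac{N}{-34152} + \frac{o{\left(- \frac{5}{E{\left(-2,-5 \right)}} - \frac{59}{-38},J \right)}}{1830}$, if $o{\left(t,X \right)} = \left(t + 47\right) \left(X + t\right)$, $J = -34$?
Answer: $- \frac{1404587747}{846068841} \approx -1.6601$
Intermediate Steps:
$N = 27849$
$o{\left(t,X \right)} = \left(47 + t\right) \left(X + t\right)$
$\frac{N}{-34152} + \frac{o{\left(- \frac{5}{E{\left(-2,-5 \right)}} - \frac{59}{-38},J \right)}}{1830} = \frac{27849}{-34152} + \frac{\left(- \frac{5}{-3} - \frac{59}{-38}\right)^{2} + 47 \left(-34\right) + 47 \left(- \frac{5}{-3} - \frac{59}{-38}\right) - 34 \left(- \frac{5}{-3} - \frac{59}{-38}\right)}{1830} = 27849 \left(- \frac{1}{34152}\right) + \left(\left(\left(-5\right) \left(- \frac{1}{3}\right) - - \frac{59}{38}\right)^{2} - 1598 + 47 \left(\left(-5\right) \left(- \frac{1}{3}\right) - - \frac{59}{38}\right) - 34 \left(\left(-5\right) \left(- \frac{1}{3}\right) - - \frac{59}{38}\right)\right) \frac{1}{1830} = - \frac{9283}{11384} + \left(\left(\frac{5}{3} + \frac{59}{38}\right)^{2} - 1598 + 47 \left(\frac{5}{3} + \frac{59}{38}\right) - 34 \left(\frac{5}{3} + \frac{59}{38}\right)\right) \frac{1}{1830} = - \frac{9283}{11384} + \left(\left(\frac{367}{114}\right)^{2} - 1598 + 47 \cdot \frac{367}{114} - \frac{6239}{57}\right) \frac{1}{1830} = - \frac{9283}{11384} + \left(\frac{134689}{12996} - 1598 + \frac{17249}{114} - \frac{6239}{57}\right) \frac{1}{1830} = - \frac{9283}{11384} - \frac{4017805}{4756536} = - \frac{1404587747}{846068841}$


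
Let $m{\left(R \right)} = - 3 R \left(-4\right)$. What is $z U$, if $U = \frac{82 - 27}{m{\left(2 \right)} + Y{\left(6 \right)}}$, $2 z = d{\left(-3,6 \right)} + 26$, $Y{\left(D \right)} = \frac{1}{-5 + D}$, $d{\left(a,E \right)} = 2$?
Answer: $\frac{154}{5} \approx 30.8$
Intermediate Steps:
$m{\left(R \right)} = 12 R$
$z = 14$ ($z = \frac{2 + 26}{2} = \frac{1}{2} \cdot 28 = 14$)
$U = \frac{11}{5}$ ($U = \frac{82 - 27}{12 \cdot 2 + \frac{1}{-5 + 6}} = \frac{55}{24 + 1^{-1}} = \frac{55}{24 + 1} = \frac{55}{25} = 55 \cdot \frac{1}{25} = \frac{11}{5} \approx 2.2$)
$z U = 14 \cdot \frac{11}{5} = \frac{154}{5}$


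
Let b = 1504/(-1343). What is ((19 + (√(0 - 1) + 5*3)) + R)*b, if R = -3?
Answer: -46624/1343 - 1504*I/1343 ≈ -34.716 - 1.1199*I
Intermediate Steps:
b = -1504/1343 (b = 1504*(-1/1343) = -1504/1343 ≈ -1.1199)
((19 + (√(0 - 1) + 5*3)) + R)*b = ((19 + (√(0 - 1) + 5*3)) - 3)*(-1504/1343) = ((19 + (√(-1) + 15)) - 3)*(-1504/1343) = ((19 + (I + 15)) - 3)*(-1504/1343) = ((19 + (15 + I)) - 3)*(-1504/1343) = ((34 + I) - 3)*(-1504/1343) = (31 + I)*(-1504/1343) = -46624/1343 - 1504*I/1343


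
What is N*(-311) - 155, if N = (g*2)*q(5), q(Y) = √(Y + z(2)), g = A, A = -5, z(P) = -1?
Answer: 6065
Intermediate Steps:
g = -5
q(Y) = √(-1 + Y) (q(Y) = √(Y - 1) = √(-1 + Y))
N = -20 (N = (-5*2)*√(-1 + 5) = -10*√4 = -10*2 = -20)
N*(-311) - 155 = -20*(-311) - 155 = 6220 - 155 = 6065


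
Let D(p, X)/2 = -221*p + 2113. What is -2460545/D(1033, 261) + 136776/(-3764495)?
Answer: 1840167471683/340581391640 ≈ 5.4030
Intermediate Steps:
D(p, X) = 4226 - 442*p (D(p, X) = 2*(-221*p + 2113) = 2*(2113 - 221*p) = 4226 - 442*p)
-2460545/D(1033, 261) + 136776/(-3764495) = -2460545/(4226 - 442*1033) + 136776/(-3764495) = -2460545/(4226 - 456586) + 136776*(-1/3764495) = -2460545/(-452360) - 136776/3764495 = -2460545*(-1/452360) - 136776/3764495 = 492109/90472 - 136776/3764495 = 1840167471683/340581391640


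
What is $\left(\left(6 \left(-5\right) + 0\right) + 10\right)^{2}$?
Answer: $400$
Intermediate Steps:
$\left(\left(6 \left(-5\right) + 0\right) + 10\right)^{2} = \left(\left(-30 + 0\right) + 10\right)^{2} = \left(-30 + 10\right)^{2} = \left(-20\right)^{2} = 400$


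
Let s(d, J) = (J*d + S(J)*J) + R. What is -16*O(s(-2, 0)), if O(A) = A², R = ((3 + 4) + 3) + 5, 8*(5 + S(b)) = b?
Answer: -3600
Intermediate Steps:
S(b) = -5 + b/8
R = 15 (R = (7 + 3) + 5 = 10 + 5 = 15)
s(d, J) = 15 + J*d + J*(-5 + J/8) (s(d, J) = (J*d + (-5 + J/8)*J) + 15 = (J*d + J*(-5 + J/8)) + 15 = 15 + J*d + J*(-5 + J/8))
-16*O(s(-2, 0)) = -16*(15 + 0*(-2) + (⅛)*0*(-40 + 0))² = -16*(15 + 0 + (⅛)*0*(-40))² = -16*(15 + 0 + 0)² = -16*15² = -16*225 = -3600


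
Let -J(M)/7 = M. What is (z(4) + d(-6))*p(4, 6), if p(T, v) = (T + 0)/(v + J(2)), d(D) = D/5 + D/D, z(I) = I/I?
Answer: -⅖ ≈ -0.40000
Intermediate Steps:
z(I) = 1
J(M) = -7*M
d(D) = 1 + D/5 (d(D) = D*(⅕) + 1 = D/5 + 1 = 1 + D/5)
p(T, v) = T/(-14 + v) (p(T, v) = (T + 0)/(v - 7*2) = T/(v - 14) = T/(-14 + v))
(z(4) + d(-6))*p(4, 6) = (1 + (1 + (⅕)*(-6)))*(4/(-14 + 6)) = (1 + (1 - 6/5))*(4/(-8)) = (1 - ⅕)*(4*(-⅛)) = (⅘)*(-½) = -⅖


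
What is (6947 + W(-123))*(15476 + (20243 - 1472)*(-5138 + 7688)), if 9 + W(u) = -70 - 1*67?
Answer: 325642258326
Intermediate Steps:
W(u) = -146 (W(u) = -9 + (-70 - 1*67) = -9 + (-70 - 67) = -9 - 137 = -146)
(6947 + W(-123))*(15476 + (20243 - 1472)*(-5138 + 7688)) = (6947 - 146)*(15476 + (20243 - 1472)*(-5138 + 7688)) = 6801*(15476 + 18771*2550) = 6801*(15476 + 47866050) = 6801*47881526 = 325642258326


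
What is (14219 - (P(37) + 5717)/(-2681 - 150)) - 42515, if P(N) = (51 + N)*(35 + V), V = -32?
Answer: -80099995/2831 ≈ -28294.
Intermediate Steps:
P(N) = 153 + 3*N (P(N) = (51 + N)*(35 - 32) = (51 + N)*3 = 153 + 3*N)
(14219 - (P(37) + 5717)/(-2681 - 150)) - 42515 = (14219 - ((153 + 3*37) + 5717)/(-2681 - 150)) - 42515 = (14219 - ((153 + 111) + 5717)/(-2831)) - 42515 = (14219 - (264 + 5717)*(-1)/2831) - 42515 = (14219 - 5981*(-1)/2831) - 42515 = (14219 - 1*(-5981/2831)) - 42515 = (14219 + 5981/2831) - 42515 = 40259970/2831 - 42515 = -80099995/2831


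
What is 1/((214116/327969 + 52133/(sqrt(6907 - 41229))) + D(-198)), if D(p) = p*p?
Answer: 16081749074772397584/630511872198162658075793 + 81621974160994167*I*sqrt(2)/630511872198162658075793 ≈ 2.5506e-5 + 1.8307e-7*I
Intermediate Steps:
D(p) = p**2
1/((214116/327969 + 52133/(sqrt(6907 - 41229))) + D(-198)) = 1/((214116/327969 + 52133/(sqrt(6907 - 41229))) + (-198)**2) = 1/((214116*(1/327969) + 52133/(sqrt(-34322))) + 39204) = 1/((71372/109323 + 52133/((131*I*sqrt(2)))) + 39204) = 1/((71372/109323 + 52133*(-I*sqrt(2)/262)) + 39204) = 1/((71372/109323 - 52133*I*sqrt(2)/262) + 39204) = 1/(4285970264/109323 - 52133*I*sqrt(2)/262)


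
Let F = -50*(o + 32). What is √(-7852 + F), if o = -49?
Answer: 3*I*√778 ≈ 83.678*I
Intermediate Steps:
F = 850 (F = -50*(-49 + 32) = -50*(-17) = 850)
√(-7852 + F) = √(-7852 + 850) = √(-7002) = 3*I*√778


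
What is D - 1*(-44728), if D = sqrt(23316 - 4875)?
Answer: 44728 + 3*sqrt(2049) ≈ 44864.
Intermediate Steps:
D = 3*sqrt(2049) (D = sqrt(18441) = 3*sqrt(2049) ≈ 135.80)
D - 1*(-44728) = 3*sqrt(2049) - 1*(-44728) = 3*sqrt(2049) + 44728 = 44728 + 3*sqrt(2049)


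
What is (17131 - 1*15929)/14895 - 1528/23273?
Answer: 5214586/346651335 ≈ 0.015043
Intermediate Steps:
(17131 - 1*15929)/14895 - 1528/23273 = (17131 - 15929)*(1/14895) - 1528*1/23273 = 1202*(1/14895) - 1528/23273 = 1202/14895 - 1528/23273 = 5214586/346651335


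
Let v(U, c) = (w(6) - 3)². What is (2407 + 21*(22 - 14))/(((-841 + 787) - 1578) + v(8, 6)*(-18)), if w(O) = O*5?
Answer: -2575/14754 ≈ -0.17453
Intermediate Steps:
w(O) = 5*O
v(U, c) = 729 (v(U, c) = (5*6 - 3)² = (30 - 3)² = 27² = 729)
(2407 + 21*(22 - 14))/(((-841 + 787) - 1578) + v(8, 6)*(-18)) = (2407 + 21*(22 - 14))/(((-841 + 787) - 1578) + 729*(-18)) = (2407 + 21*8)/((-54 - 1578) - 13122) = (2407 + 168)/(-1632 - 13122) = 2575/(-14754) = 2575*(-1/14754) = -2575/14754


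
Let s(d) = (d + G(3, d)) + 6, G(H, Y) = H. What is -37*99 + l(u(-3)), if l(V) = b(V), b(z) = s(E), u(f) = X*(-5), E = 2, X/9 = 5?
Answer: -3652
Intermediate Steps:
X = 45 (X = 9*5 = 45)
u(f) = -225 (u(f) = 45*(-5) = -225)
s(d) = 9 + d (s(d) = (d + 3) + 6 = (3 + d) + 6 = 9 + d)
b(z) = 11 (b(z) = 9 + 2 = 11)
l(V) = 11
-37*99 + l(u(-3)) = -37*99 + 11 = -3663 + 11 = -3652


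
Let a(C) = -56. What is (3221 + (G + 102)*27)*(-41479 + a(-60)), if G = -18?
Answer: -227985615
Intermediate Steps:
(3221 + (G + 102)*27)*(-41479 + a(-60)) = (3221 + (-18 + 102)*27)*(-41479 - 56) = (3221 + 84*27)*(-41535) = (3221 + 2268)*(-41535) = 5489*(-41535) = -227985615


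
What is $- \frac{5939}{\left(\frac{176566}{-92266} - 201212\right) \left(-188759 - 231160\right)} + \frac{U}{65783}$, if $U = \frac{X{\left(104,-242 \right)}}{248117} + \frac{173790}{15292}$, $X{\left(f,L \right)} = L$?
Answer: $\frac{83998691197502011127171761}{486451695826715016212094252906} \approx 0.00017268$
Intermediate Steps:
$U = \frac{21558276383}{1897102582}$ ($U = - \frac{242}{248117} + \frac{173790}{15292} = \left(-242\right) \frac{1}{248117} + 173790 \cdot \frac{1}{15292} = - \frac{242}{248117} + \frac{86895}{7646} = \frac{21558276383}{1897102582} \approx 11.364$)
$- \frac{5939}{\left(\frac{176566}{-92266} - 201212\right) \left(-188759 - 231160\right)} + \frac{U}{65783} = - \frac{5939}{\left(\frac{176566}{-92266} - 201212\right) \left(-188759 - 231160\right)} + \frac{21558276383}{1897102582 \cdot 65783} = - \frac{5939}{\left(176566 \left(- \frac{1}{92266}\right) - 201212\right) \left(-419919\right)} + \frac{21558276383}{1897102582} \cdot \frac{1}{65783} = - \frac{5939}{\left(- \frac{88283}{46133} - 201212\right) \left(-419919\right)} + \frac{21558276383}{124797099151706} = - \frac{5939}{\left(- \frac{9282601479}{46133}\right) \left(-419919\right)} + \frac{21558276383}{124797099151706} = - \frac{5939}{\frac{3897940730460201}{46133}} + \frac{21558276383}{124797099151706} = \left(-5939\right) \frac{46133}{3897940730460201} + \frac{21558276383}{124797099151706} = - \frac{273983887}{3897940730460201} + \frac{21558276383}{124797099151706} = \frac{83998691197502011127171761}{486451695826715016212094252906}$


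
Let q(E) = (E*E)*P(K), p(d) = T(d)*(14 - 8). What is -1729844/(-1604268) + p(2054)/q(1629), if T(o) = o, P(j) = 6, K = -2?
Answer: 127602225791/118254203883 ≈ 1.0791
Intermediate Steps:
p(d) = 6*d (p(d) = d*(14 - 8) = d*6 = 6*d)
q(E) = 6*E² (q(E) = (E*E)*6 = E²*6 = 6*E²)
-1729844/(-1604268) + p(2054)/q(1629) = -1729844/(-1604268) + (6*2054)/((6*1629²)) = -1729844*(-1/1604268) + 12324/((6*2653641)) = 432461/401067 + 12324/15921846 = 432461/401067 + 12324*(1/15921846) = 432461/401067 + 2054/2653641 = 127602225791/118254203883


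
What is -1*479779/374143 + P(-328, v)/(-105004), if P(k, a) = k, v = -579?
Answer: -12563998803/9821627893 ≈ -1.2792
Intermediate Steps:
-1*479779/374143 + P(-328, v)/(-105004) = -1*479779/374143 - 328/(-105004) = -479779*1/374143 - 328*(-1/105004) = -479779/374143 + 82/26251 = -12563998803/9821627893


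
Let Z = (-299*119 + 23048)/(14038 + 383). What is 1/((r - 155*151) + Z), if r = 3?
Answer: -14421/337492775 ≈ -4.2730e-5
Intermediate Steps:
Z = -12533/14421 (Z = (-35581 + 23048)/14421 = -12533*1/14421 = -12533/14421 ≈ -0.86908)
1/((r - 155*151) + Z) = 1/((3 - 155*151) - 12533/14421) = 1/((3 - 23405) - 12533/14421) = 1/(-23402 - 12533/14421) = 1/(-337492775/14421) = -14421/337492775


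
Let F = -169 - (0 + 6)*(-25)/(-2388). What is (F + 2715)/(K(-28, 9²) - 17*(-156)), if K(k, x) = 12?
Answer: 112587/117808 ≈ 0.95568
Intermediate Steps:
F = -67287/398 (F = -169 - 6*(-25)*(-1)/2388 = -169 - (-150)*(-1)/2388 = -169 - 1*25/398 = -169 - 25/398 = -67287/398 ≈ -169.06)
(F + 2715)/(K(-28, 9²) - 17*(-156)) = (-67287/398 + 2715)/(12 - 17*(-156)) = 1013283/(398*(12 + 2652)) = (1013283/398)/2664 = (1013283/398)*(1/2664) = 112587/117808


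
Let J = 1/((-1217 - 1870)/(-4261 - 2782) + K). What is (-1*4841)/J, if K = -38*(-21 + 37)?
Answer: 20714914937/7043 ≈ 2.9412e+6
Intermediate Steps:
K = -608 (K = -38*16 = -608)
J = -7043/4279057 (J = 1/((-1217 - 1870)/(-4261 - 2782) - 608) = 1/(-3087/(-7043) - 608) = 1/(-3087*(-1/7043) - 608) = 1/(3087/7043 - 608) = 1/(-4279057/7043) = -7043/4279057 ≈ -0.0016459)
(-1*4841)/J = (-1*4841)/(-7043/4279057) = -4841*(-4279057/7043) = 20714914937/7043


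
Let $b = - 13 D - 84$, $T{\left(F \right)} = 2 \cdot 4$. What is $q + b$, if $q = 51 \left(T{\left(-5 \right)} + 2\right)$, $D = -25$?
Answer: $751$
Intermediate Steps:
$T{\left(F \right)} = 8$
$b = 241$ ($b = \left(-13\right) \left(-25\right) - 84 = 325 - 84 = 241$)
$q = 510$ ($q = 51 \left(8 + 2\right) = 51 \cdot 10 = 510$)
$q + b = 510 + 241 = 751$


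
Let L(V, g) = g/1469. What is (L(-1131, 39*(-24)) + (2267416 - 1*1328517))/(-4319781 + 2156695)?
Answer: -106095515/244428718 ≈ -0.43405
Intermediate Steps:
L(V, g) = g/1469 (L(V, g) = g*(1/1469) = g/1469)
(L(-1131, 39*(-24)) + (2267416 - 1*1328517))/(-4319781 + 2156695) = ((39*(-24))/1469 + (2267416 - 1*1328517))/(-4319781 + 2156695) = ((1/1469)*(-936) + (2267416 - 1328517))/(-2163086) = (-72/113 + 938899)*(-1/2163086) = (106095515/113)*(-1/2163086) = -106095515/244428718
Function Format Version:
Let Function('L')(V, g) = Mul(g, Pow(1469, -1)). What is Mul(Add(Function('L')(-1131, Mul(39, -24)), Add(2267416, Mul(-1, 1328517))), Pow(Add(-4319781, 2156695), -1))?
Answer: Rational(-106095515, 244428718) ≈ -0.43405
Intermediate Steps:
Function('L')(V, g) = Mul(Rational(1, 1469), g) (Function('L')(V, g) = Mul(g, Rational(1, 1469)) = Mul(Rational(1, 1469), g))
Mul(Add(Function('L')(-1131, Mul(39, -24)), Add(2267416, Mul(-1, 1328517))), Pow(Add(-4319781, 2156695), -1)) = Mul(Add(Mul(Rational(1, 1469), Mul(39, -24)), Add(2267416, Mul(-1, 1328517))), Pow(Add(-4319781, 2156695), -1)) = Mul(Add(Mul(Rational(1, 1469), -936), Add(2267416, -1328517)), Pow(-2163086, -1)) = Mul(Add(Rational(-72, 113), 938899), Rational(-1, 2163086)) = Mul(Rational(106095515, 113), Rational(-1, 2163086)) = Rational(-106095515, 244428718)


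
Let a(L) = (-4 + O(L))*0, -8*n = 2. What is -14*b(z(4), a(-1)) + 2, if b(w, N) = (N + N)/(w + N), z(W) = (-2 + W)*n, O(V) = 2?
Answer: 2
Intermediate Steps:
n = -¼ (n = -⅛*2 = -¼ ≈ -0.25000)
a(L) = 0 (a(L) = (-4 + 2)*0 = -2*0 = 0)
z(W) = ½ - W/4 (z(W) = (-2 + W)*(-¼) = ½ - W/4)
b(w, N) = 2*N/(N + w) (b(w, N) = (2*N)/(N + w) = 2*N/(N + w))
-14*b(z(4), a(-1)) + 2 = -28*0/(0 + (½ - ¼*4)) + 2 = -28*0/(0 + (½ - 1)) + 2 = -28*0/(0 - ½) + 2 = -28*0/(-½) + 2 = -28*0*(-2) + 2 = -14*0 + 2 = 0 + 2 = 2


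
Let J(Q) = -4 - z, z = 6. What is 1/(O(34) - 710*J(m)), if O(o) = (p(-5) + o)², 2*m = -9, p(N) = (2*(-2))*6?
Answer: 1/7200 ≈ 0.00013889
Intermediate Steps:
p(N) = -24 (p(N) = -4*6 = -24)
m = -9/2 (m = (½)*(-9) = -9/2 ≈ -4.5000)
J(Q) = -10 (J(Q) = -4 - 1*6 = -4 - 6 = -10)
O(o) = (-24 + o)²
1/(O(34) - 710*J(m)) = 1/((-24 + 34)² - 710*(-10)) = 1/(10² + 7100) = 1/(100 + 7100) = 1/7200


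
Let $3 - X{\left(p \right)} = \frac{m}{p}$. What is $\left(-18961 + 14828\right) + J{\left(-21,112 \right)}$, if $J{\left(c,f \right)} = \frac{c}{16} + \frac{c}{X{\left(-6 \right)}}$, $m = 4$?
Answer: $- \frac{728647}{176} \approx -4140.0$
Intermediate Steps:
$X{\left(p \right)} = 3 - \frac{4}{p}$
$J{\left(c,f \right)} = \frac{59 c}{176}$ ($J{\left(c,f \right)} = \frac{c}{16} + \frac{c}{3 - \frac{4}{-6}} = c \frac{1}{16} + \frac{c}{3 - - \frac{2}{3}} = \frac{c}{16} + \frac{c}{3 + \frac{2}{3}} = \frac{c}{16} + \frac{c}{\frac{11}{3}} = \frac{c}{16} + c \frac{3}{11} = \frac{c}{16} + \frac{3 c}{11} = \frac{59 c}{176}$)
$\left(-18961 + 14828\right) + J{\left(-21,112 \right)} = \left(-18961 + 14828\right) + \frac{59}{176} \left(-21\right) = -4133 - \frac{1239}{176} = - \frac{728647}{176}$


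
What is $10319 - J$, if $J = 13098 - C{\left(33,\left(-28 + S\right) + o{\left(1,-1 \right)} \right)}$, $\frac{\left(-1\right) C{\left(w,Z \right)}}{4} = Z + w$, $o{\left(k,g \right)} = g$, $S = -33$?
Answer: $-2663$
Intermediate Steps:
$C{\left(w,Z \right)} = - 4 Z - 4 w$ ($C{\left(w,Z \right)} = - 4 \left(Z + w\right) = - 4 Z - 4 w$)
$J = 12982$ ($J = 13098 - \left(- 4 \left(\left(-28 - 33\right) - 1\right) - 132\right) = 13098 - \left(- 4 \left(-61 - 1\right) - 132\right) = 13098 - \left(\left(-4\right) \left(-62\right) - 132\right) = 13098 - \left(248 - 132\right) = 13098 - 116 = 12982$)
$10319 - J = 10319 - 12982 = -2663$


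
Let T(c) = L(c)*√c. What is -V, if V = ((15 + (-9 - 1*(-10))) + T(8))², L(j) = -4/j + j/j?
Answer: -(16 + √2)² ≈ -303.25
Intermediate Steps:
L(j) = 1 - 4/j (L(j) = -4/j + 1 = 1 - 4/j)
T(c) = (-4 + c)/√c (T(c) = ((-4 + c)/c)*√c = (-4 + c)/√c)
V = (16 + √2)² (V = ((15 + (-9 - 1*(-10))) + (-4 + 8)/√8)² = ((15 + (-9 + 10)) + (√2/4)*4)² = ((15 + 1) + √2)² = (16 + √2)² ≈ 303.25)
-V = -(16 + √2)²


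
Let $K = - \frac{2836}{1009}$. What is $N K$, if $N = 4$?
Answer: $- \frac{11344}{1009} \approx -11.243$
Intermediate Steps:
$K = - \frac{2836}{1009}$ ($K = \left(-2836\right) \frac{1}{1009} = - \frac{2836}{1009} \approx -2.8107$)
$N K = 4 \left(- \frac{2836}{1009}\right) = - \frac{11344}{1009}$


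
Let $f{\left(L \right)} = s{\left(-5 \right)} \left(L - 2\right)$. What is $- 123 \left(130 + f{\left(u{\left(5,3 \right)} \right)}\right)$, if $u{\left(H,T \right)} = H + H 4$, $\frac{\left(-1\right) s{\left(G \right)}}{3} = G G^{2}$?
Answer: $-1076865$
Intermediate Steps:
$s{\left(G \right)} = - 3 G^{3}$ ($s{\left(G \right)} = - 3 G G^{2} = - 3 G^{3}$)
$u{\left(H,T \right)} = 5 H$ ($u{\left(H,T \right)} = H + 4 H = 5 H$)
$f{\left(L \right)} = -750 + 375 L$ ($f{\left(L \right)} = - 3 \left(-5\right)^{3} \left(L - 2\right) = \left(-3\right) \left(-125\right) \left(-2 + L\right) = 375 \left(-2 + L\right) = -750 + 375 L$)
$- 123 \left(130 + f{\left(u{\left(5,3 \right)} \right)}\right) = - 123 \left(130 - \left(750 - 375 \cdot 5 \cdot 5\right)\right) = - 123 \left(130 + \left(-750 + 375 \cdot 25\right)\right) = - 123 \left(130 + \left(-750 + 9375\right)\right) = - 123 \left(130 + 8625\right) = \left(-123\right) 8755 = -1076865$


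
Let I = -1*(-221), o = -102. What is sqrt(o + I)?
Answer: sqrt(119) ≈ 10.909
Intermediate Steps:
I = 221
sqrt(o + I) = sqrt(-102 + 221) = sqrt(119)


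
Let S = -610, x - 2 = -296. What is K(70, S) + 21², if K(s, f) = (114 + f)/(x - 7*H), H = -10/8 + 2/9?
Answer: 4571181/10325 ≈ 442.73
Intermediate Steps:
x = -294 (x = 2 - 296 = -294)
H = -37/36 (H = -10*⅛ + 2*(⅑) = -5/4 + 2/9 = -37/36 ≈ -1.0278)
K(s, f) = -4104/10325 - 36*f/10325 (K(s, f) = (114 + f)/(-294 - 7*(-37/36)) = (114 + f)/(-294 + 259/36) = (114 + f)/(-10325/36) = (114 + f)*(-36/10325) = -4104/10325 - 36*f/10325)
K(70, S) + 21² = (-4104/10325 - 36/10325*(-610)) + 21² = (-4104/10325 + 4392/2065) + 441 = 17856/10325 + 441 = 4571181/10325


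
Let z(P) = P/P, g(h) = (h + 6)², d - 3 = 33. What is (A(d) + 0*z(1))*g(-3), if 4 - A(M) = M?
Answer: -288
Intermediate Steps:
d = 36 (d = 3 + 33 = 36)
g(h) = (6 + h)²
A(M) = 4 - M
z(P) = 1
(A(d) + 0*z(1))*g(-3) = ((4 - 1*36) + 0*1)*(6 - 3)² = ((4 - 36) + 0)*3² = (-32 + 0)*9 = -32*9 = -288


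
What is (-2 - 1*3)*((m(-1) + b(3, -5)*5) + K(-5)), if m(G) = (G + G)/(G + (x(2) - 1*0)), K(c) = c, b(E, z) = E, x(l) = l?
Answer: -40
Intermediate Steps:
m(G) = 2*G/(2 + G) (m(G) = (G + G)/(G + (2 - 1*0)) = (2*G)/(G + (2 + 0)) = (2*G)/(G + 2) = (2*G)/(2 + G) = 2*G/(2 + G))
(-2 - 1*3)*((m(-1) + b(3, -5)*5) + K(-5)) = (-2 - 1*3)*((2*(-1)/(2 - 1) + 3*5) - 5) = (-2 - 3)*((2*(-1)/1 + 15) - 5) = -5*((2*(-1)*1 + 15) - 5) = -5*((-2 + 15) - 5) = -5*(13 - 5) = -5*8 = -40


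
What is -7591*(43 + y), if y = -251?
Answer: 1578928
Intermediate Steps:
-7591*(43 + y) = -7591*(43 - 251) = -7591*(-208) = 1578928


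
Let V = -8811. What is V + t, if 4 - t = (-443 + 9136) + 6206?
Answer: -23706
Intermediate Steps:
t = -14895 (t = 4 - ((-443 + 9136) + 6206) = 4 - (8693 + 6206) = 4 - 1*14899 = 4 - 14899 = -14895)
V + t = -8811 - 14895 = -23706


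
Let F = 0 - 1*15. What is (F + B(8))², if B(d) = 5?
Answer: 100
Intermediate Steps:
F = -15 (F = 0 - 15 = -15)
(F + B(8))² = (-15 + 5)² = (-10)² = 100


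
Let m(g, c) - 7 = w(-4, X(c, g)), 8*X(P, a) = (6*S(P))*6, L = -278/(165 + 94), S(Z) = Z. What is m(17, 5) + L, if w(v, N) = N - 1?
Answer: 14207/518 ≈ 27.427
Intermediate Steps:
L = -278/259 ≈ -1.0734
X(P, a) = 9*P/2 (X(P, a) = ((6*P)*6)/8 = (36*P)/8 = 9*P/2)
w(v, N) = -1 + N
m(g, c) = 6 + 9*c/2 (m(g, c) = 7 + (-1 + 9*c/2) = 6 + 9*c/2)
m(17, 5) + L = (6 + (9/2)*5) - 278/259 = (6 + 45/2) - 278/259 = 57/2 - 278/259 = 14207/518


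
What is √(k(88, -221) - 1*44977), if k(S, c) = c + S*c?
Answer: I*√64646 ≈ 254.26*I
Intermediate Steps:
√(k(88, -221) - 1*44977) = √(-221*(1 + 88) - 1*44977) = √(-221*89 - 44977) = √(-19669 - 44977) = √(-64646) = I*√64646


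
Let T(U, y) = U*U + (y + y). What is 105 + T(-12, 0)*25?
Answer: 3705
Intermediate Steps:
T(U, y) = U**2 + 2*y
105 + T(-12, 0)*25 = 105 + ((-12)**2 + 2*0)*25 = 105 + (144 + 0)*25 = 105 + 144*25 = 105 + 3600 = 3705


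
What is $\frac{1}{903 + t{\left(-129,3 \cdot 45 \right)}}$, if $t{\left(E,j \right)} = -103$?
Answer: $\frac{1}{800} \approx 0.00125$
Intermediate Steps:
$\frac{1}{903 + t{\left(-129,3 \cdot 45 \right)}} = \frac{1}{903 - 103} = \frac{1}{800}$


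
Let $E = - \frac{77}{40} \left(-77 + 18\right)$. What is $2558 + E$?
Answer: $\frac{106863}{40} \approx 2671.6$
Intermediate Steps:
$E = \frac{4543}{40}$ ($E = \left(-77\right) \frac{1}{40} \left(-59\right) = \left(- \frac{77}{40}\right) \left(-59\right) = \frac{4543}{40} \approx 113.57$)
$2558 + E = 2558 + \frac{4543}{40} = \frac{106863}{40}$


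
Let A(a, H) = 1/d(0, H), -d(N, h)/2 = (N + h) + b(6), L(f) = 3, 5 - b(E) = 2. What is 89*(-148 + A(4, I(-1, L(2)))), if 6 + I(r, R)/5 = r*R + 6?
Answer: -316039/24 ≈ -13168.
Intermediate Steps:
b(E) = 3 (b(E) = 5 - 1*2 = 5 - 2 = 3)
I(r, R) = 5*R*r (I(r, R) = -30 + 5*(r*R + 6) = -30 + 5*(R*r + 6) = -30 + 5*(6 + R*r) = -30 + (30 + 5*R*r) = 5*R*r)
d(N, h) = -6 - 2*N - 2*h (d(N, h) = -2*((N + h) + 3) = -2*(3 + N + h) = -6 - 2*N - 2*h)
A(a, H) = 1/(-6 - 2*H) (A(a, H) = 1/(-6 - 2*0 - 2*H) = 1/(-6 + 0 - 2*H) = 1/(-6 - 2*H))
89*(-148 + A(4, I(-1, L(2)))) = 89*(-148 - 1/(6 + 2*(5*3*(-1)))) = 89*(-148 - 1/(6 + 2*(-15))) = 89*(-148 - 1/(6 - 30)) = 89*(-148 - 1/(-24)) = 89*(-148 - 1*(-1/24)) = 89*(-148 + 1/24) = 89*(-3551/24) = -316039/24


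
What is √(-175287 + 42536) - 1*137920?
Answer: -137920 + I*√132751 ≈ -1.3792e+5 + 364.35*I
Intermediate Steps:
√(-175287 + 42536) - 1*137920 = √(-132751) - 137920 = I*√132751 - 137920 = -137920 + I*√132751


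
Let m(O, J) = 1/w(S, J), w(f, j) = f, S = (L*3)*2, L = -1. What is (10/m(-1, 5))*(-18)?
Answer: 1080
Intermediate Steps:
S = -6 (S = -1*3*2 = -3*2 = -6)
m(O, J) = -1/6 (m(O, J) = 1/(-6) = -1/6)
(10/m(-1, 5))*(-18) = (10/(-1/6))*(-18) = (10*(-6))*(-18) = -60*(-18) = 1080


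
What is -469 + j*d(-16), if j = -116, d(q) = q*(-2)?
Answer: -4181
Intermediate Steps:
d(q) = -2*q
-469 + j*d(-16) = -469 - (-232)*(-16) = -469 - 116*32 = -469 - 3712 = -4181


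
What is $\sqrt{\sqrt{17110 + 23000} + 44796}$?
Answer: $\sqrt{44796 + \sqrt{40110}} \approx 212.12$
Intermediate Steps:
$\sqrt{\sqrt{17110 + 23000} + 44796} = \sqrt{\sqrt{40110} + 44796} = \sqrt{44796 + \sqrt{40110}}$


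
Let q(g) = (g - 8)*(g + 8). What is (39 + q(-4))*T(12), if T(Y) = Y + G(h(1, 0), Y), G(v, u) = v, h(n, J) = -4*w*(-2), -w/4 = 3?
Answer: 756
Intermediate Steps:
w = -12 (w = -4*3 = -12)
h(n, J) = -96 (h(n, J) = -4*(-12)*(-2) = 48*(-2) = -96)
q(g) = (-8 + g)*(8 + g)
T(Y) = -96 + Y (T(Y) = Y - 96 = -96 + Y)
(39 + q(-4))*T(12) = (39 + (-64 + (-4)**2))*(-96 + 12) = (39 + (-64 + 16))*(-84) = (39 - 48)*(-84) = -9*(-84) = 756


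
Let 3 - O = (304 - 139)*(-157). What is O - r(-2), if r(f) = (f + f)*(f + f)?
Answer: 25892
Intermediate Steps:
r(f) = 4*f² (r(f) = (2*f)*(2*f) = 4*f²)
O = 25908 (O = 3 - (304 - 139)*(-157) = 3 - 165*(-157) = 3 - 1*(-25905) = 3 + 25905 = 25908)
O - r(-2) = 25908 - 4*(-2)² = 25908 - 4*4 = 25908 - 1*16 = 25908 - 16 = 25892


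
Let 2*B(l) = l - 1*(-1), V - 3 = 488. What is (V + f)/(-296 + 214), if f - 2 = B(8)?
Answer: -995/164 ≈ -6.0671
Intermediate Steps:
V = 491 (V = 3 + 488 = 491)
B(l) = ½ + l/2 (B(l) = (l - 1*(-1))/2 = (l + 1)/2 = (1 + l)/2 = ½ + l/2)
f = 13/2 (f = 2 + (½ + (½)*8) = 2 + (½ + 4) = 2 + 9/2 = 13/2 ≈ 6.5000)
(V + f)/(-296 + 214) = (491 + 13/2)/(-296 + 214) = (995/2)/(-82) = (995/2)*(-1/82) = -995/164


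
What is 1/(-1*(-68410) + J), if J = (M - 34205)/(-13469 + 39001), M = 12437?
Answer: 6383/436655588 ≈ 1.4618e-5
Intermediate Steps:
J = -5442/6383 (J = (12437 - 34205)/(-13469 + 39001) = -21768/25532 = -21768*1/25532 = -5442/6383 ≈ -0.85258)
1/(-1*(-68410) + J) = 1/(-1*(-68410) - 5442/6383) = 1/(68410 - 5442/6383) = 1/(436655588/6383) = 6383/436655588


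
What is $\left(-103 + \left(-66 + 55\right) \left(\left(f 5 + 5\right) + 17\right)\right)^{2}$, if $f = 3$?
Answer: $260100$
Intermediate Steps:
$\left(-103 + \left(-66 + 55\right) \left(\left(f 5 + 5\right) + 17\right)\right)^{2} = \left(-103 + \left(-66 + 55\right) \left(\left(3 \cdot 5 + 5\right) + 17\right)\right)^{2} = \left(-103 - 11 \left(\left(15 + 5\right) + 17\right)\right)^{2} = \left(-103 - 11 \left(20 + 17\right)\right)^{2} = \left(-103 - 407\right)^{2} = \left(-510\right)^{2} = 260100$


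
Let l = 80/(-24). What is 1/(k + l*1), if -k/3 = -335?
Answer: 3/3005 ≈ 0.00099834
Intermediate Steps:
k = 1005 (k = -3*(-335) = 1005)
l = -10/3 (l = 80*(-1/24) = -10/3 ≈ -3.3333)
1/(k + l*1) = 1/(1005 - 10/3*1) = 1/(1005 - 10/3) = 1/(3005/3) = 3/3005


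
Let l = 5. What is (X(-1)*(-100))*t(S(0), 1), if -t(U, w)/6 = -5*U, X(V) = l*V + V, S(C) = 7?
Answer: 126000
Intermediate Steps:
X(V) = 6*V (X(V) = 5*V + V = 6*V)
t(U, w) = 30*U (t(U, w) = -(-30)*U = 30*U)
(X(-1)*(-100))*t(S(0), 1) = ((6*(-1))*(-100))*(30*7) = -6*(-100)*210 = 600*210 = 126000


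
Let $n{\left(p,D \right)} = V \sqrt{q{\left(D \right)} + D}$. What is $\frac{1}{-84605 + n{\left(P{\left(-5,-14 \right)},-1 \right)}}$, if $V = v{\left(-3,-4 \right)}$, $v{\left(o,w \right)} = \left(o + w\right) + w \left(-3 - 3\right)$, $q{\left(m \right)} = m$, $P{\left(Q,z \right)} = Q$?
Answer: $- \frac{84605}{7158006603} - \frac{17 i \sqrt{2}}{7158006603} \approx -1.182 \cdot 10^{-5} - 3.3587 \cdot 10^{-9} i$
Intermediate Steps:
$v{\left(o,w \right)} = o - 5 w$ ($v{\left(o,w \right)} = \left(o + w\right) + w \left(-6\right) = \left(o + w\right) - 6 w = o - 5 w$)
$V = 17$ ($V = -3 - -20 = -3 + 20 = 17$)
$n{\left(p,D \right)} = 17 \sqrt{2} \sqrt{D}$ ($n{\left(p,D \right)} = 17 \sqrt{D + D} = 17 \sqrt{2 D} = 17 \sqrt{2} \sqrt{D}$)
$\frac{1}{-84605 + n{\left(P{\left(-5,-14 \right)},-1 \right)}} = \frac{1}{-84605 + 17 \sqrt{2} \sqrt{-1}} = \frac{1}{-84605 + 17 \sqrt{2} i} = \frac{1}{-84605 + 17 i \sqrt{2}}$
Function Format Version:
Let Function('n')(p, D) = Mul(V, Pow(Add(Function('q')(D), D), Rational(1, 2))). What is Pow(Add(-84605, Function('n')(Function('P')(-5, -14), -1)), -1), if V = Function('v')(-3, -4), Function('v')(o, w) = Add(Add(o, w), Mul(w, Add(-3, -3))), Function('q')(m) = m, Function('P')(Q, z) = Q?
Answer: Add(Rational(-84605, 7158006603), Mul(Rational(-17, 7158006603), I, Pow(2, Rational(1, 2)))) ≈ Add(-1.1820e-5, Mul(-3.3587e-9, I))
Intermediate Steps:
Function('v')(o, w) = Add(o, Mul(-5, w)) (Function('v')(o, w) = Add(Add(o, w), Mul(w, -6)) = Add(Add(o, w), Mul(-6, w)) = Add(o, Mul(-5, w)))
V = 17 (V = Add(-3, Mul(-5, -4)) = Add(-3, 20) = 17)
Function('n')(p, D) = Mul(17, Pow(2, Rational(1, 2)), Pow(D, Rational(1, 2))) (Function('n')(p, D) = Mul(17, Pow(Add(D, D), Rational(1, 2))) = Mul(17, Pow(Mul(2, D), Rational(1, 2))) = Mul(17, Mul(Pow(2, Rational(1, 2)), Pow(D, Rational(1, 2)))) = Mul(17, Pow(2, Rational(1, 2)), Pow(D, Rational(1, 2))))
Pow(Add(-84605, Function('n')(Function('P')(-5, -14), -1)), -1) = Pow(Add(-84605, Mul(17, Pow(2, Rational(1, 2)), Pow(-1, Rational(1, 2)))), -1) = Pow(Add(-84605, Mul(17, Pow(2, Rational(1, 2)), I)), -1) = Pow(Add(-84605, Mul(17, I, Pow(2, Rational(1, 2)))), -1)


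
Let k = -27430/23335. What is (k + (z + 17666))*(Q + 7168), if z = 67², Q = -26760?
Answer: -155819545016/359 ≈ -4.3404e+8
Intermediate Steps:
z = 4489
k = -422/359 (k = -27430*1/23335 = -422/359 ≈ -1.1755)
(k + (z + 17666))*(Q + 7168) = (-422/359 + (4489 + 17666))*(-26760 + 7168) = (-422/359 + 22155)*(-19592) = (7953223/359)*(-19592) = -155819545016/359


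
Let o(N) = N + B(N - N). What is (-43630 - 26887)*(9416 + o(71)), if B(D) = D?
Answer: -668994779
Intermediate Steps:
o(N) = N (o(N) = N + (N - N) = N + 0 = N)
(-43630 - 26887)*(9416 + o(71)) = (-43630 - 26887)*(9416 + 71) = -70517*9487 = -668994779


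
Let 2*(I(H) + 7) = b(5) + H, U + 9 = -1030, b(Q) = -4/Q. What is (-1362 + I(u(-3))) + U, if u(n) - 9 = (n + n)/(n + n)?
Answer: -12017/5 ≈ -2403.4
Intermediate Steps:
U = -1039 (U = -9 - 1030 = -1039)
u(n) = 10 (u(n) = 9 + (n + n)/(n + n) = 9 + (2*n)/((2*n)) = 9 + (2*n)*(1/(2*n)) = 9 + 1 = 10)
I(H) = -37/5 + H/2 (I(H) = -7 + (-4/5 + H)/2 = -7 + (-2/5 + H/2) = -37/5 + H/2)
(-1362 + I(u(-3))) + U = (-1362 + (-37/5 + (1/2)*10)) - 1039 = (-1362 + (-37/5 + 5)) - 1039 = (-1362 - 12/5) - 1039 = -6822/5 - 1039 = -12017/5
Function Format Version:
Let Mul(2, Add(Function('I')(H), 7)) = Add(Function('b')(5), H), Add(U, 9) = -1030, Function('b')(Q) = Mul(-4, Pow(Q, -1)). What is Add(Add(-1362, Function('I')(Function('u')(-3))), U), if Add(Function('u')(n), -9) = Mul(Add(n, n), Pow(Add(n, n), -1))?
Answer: Rational(-12017, 5) ≈ -2403.4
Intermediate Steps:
U = -1039 (U = Add(-9, -1030) = -1039)
Function('u')(n) = 10 (Function('u')(n) = Add(9, Mul(Add(n, n), Pow(Add(n, n), -1))) = Add(9, Mul(Mul(2, n), Pow(Mul(2, n), -1))) = Add(9, Mul(Mul(2, n), Mul(Rational(1, 2), Pow(n, -1)))) = Add(9, 1) = 10)
Function('I')(H) = Add(Rational(-37, 5), Mul(Rational(1, 2), H)) (Function('I')(H) = Add(-7, Mul(Rational(1, 2), Add(Mul(-4, Pow(5, -1)), H))) = Add(-7, Mul(Rational(1, 2), Add(Mul(-4, Rational(1, 5)), H))) = Add(-7, Mul(Rational(1, 2), Add(Rational(-4, 5), H))) = Add(-7, Add(Rational(-2, 5), Mul(Rational(1, 2), H))) = Add(Rational(-37, 5), Mul(Rational(1, 2), H)))
Add(Add(-1362, Function('I')(Function('u')(-3))), U) = Add(Add(-1362, Add(Rational(-37, 5), Mul(Rational(1, 2), 10))), -1039) = Add(Add(-1362, Add(Rational(-37, 5), 5)), -1039) = Add(Add(-1362, Rational(-12, 5)), -1039) = Add(Rational(-6822, 5), -1039) = Rational(-12017, 5)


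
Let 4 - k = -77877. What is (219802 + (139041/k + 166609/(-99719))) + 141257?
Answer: 2804062869543851/7766215439 ≈ 3.6106e+5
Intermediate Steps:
k = 77881 (k = 4 - 1*(-77877) = 4 + 77877 = 77881)
(219802 + (139041/k + 166609/(-99719))) + 141257 = (219802 + (139041/77881 + 166609/(-99719))) + 141257 = (219802 + (139041*(1/77881) + 166609*(-1/99719))) + 141257 = (219802 + (139041/77881 - 166609/99719)) + 141257 = (219802 + 889353950/7766215439) + 141257 = 1707030575277028/7766215439 + 141257 = 2804062869543851/7766215439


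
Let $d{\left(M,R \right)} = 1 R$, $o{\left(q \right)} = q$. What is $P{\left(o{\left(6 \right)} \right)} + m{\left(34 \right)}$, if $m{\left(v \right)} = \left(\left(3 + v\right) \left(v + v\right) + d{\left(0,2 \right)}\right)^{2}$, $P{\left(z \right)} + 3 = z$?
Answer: $6340327$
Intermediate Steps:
$P{\left(z \right)} = -3 + z$
$d{\left(M,R \right)} = R$
$m{\left(v \right)} = \left(2 + 2 v \left(3 + v\right)\right)^{2}$ ($m{\left(v \right)} = \left(\left(3 + v\right) \left(v + v\right) + 2\right)^{2} = \left(\left(3 + v\right) 2 v + 2\right)^{2} = \left(2 v \left(3 + v\right) + 2\right)^{2} = \left(2 + 2 v \left(3 + v\right)\right)^{2}$)
$P{\left(o{\left(6 \right)} \right)} + m{\left(34 \right)} = \left(-3 + 6\right) + 4 \left(1 + 34^{2} + 3 \cdot 34\right)^{2} = 3 + 4 \left(1 + 1156 + 102\right)^{2} = 3 + 4 \cdot 1259^{2} = 3 + 4 \cdot 1585081 = 3 + 6340324 = 6340327$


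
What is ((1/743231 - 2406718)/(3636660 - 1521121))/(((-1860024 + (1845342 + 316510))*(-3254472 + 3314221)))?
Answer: -1788747425857/28355350414865628428548 ≈ -6.3083e-11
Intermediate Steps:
((1/743231 - 2406718)/(3636660 - 1521121))/(((-1860024 + (1845342 + 316510))*(-3254472 + 3314221))) = ((1/743231 - 2406718)/2115539)/(((-1860024 + 2161852)*59749)) = (-1788747425857/743231*1/2115539)/((301828*59749)) = -1788747425857/1572334166509/18033921172 = -1788747425857/1572334166509*1/18033921172 = -1788747425857/28355350414865628428548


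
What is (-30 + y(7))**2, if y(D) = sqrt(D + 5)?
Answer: 912 - 120*sqrt(3) ≈ 704.15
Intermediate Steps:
y(D) = sqrt(5 + D)
(-30 + y(7))**2 = (-30 + sqrt(5 + 7))**2 = (-30 + sqrt(12))**2 = (-30 + 2*sqrt(3))**2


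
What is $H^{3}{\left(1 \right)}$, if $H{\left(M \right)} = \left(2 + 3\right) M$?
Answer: $125$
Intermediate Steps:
$H{\left(M \right)} = 5 M$
$H^{3}{\left(1 \right)} = \left(5 \cdot 1\right)^{3} = 5^{3} = 125$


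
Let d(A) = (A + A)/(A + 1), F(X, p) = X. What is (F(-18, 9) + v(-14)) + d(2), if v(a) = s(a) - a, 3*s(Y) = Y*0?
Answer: -8/3 ≈ -2.6667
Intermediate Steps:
s(Y) = 0 (s(Y) = (Y*0)/3 = (⅓)*0 = 0)
v(a) = -a (v(a) = 0 - a = -a)
d(A) = 2*A/(1 + A) (d(A) = (2*A)/(1 + A) = 2*A/(1 + A))
(F(-18, 9) + v(-14)) + d(2) = (-18 - 1*(-14)) + 2*2/(1 + 2) = (-18 + 14) + 2*2/3 = -4 + 2*2*(⅓) = -4 + 4/3 = -8/3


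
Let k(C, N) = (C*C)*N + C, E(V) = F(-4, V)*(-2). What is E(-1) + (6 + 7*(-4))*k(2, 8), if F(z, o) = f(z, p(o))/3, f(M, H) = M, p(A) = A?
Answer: -2236/3 ≈ -745.33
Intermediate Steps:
F(z, o) = z/3
E(V) = 8/3 (E(V) = ((1/3)*(-4))*(-2) = -4/3*(-2) = 8/3)
k(C, N) = C + N*C**2 (k(C, N) = C**2*N + C = N*C**2 + C = C + N*C**2)
E(-1) + (6 + 7*(-4))*k(2, 8) = 8/3 + (6 + 7*(-4))*(2*(1 + 2*8)) = 8/3 + (6 - 28)*(2*(1 + 16)) = 8/3 - 44*17 = 8/3 - 22*34 = 8/3 - 748 = -2236/3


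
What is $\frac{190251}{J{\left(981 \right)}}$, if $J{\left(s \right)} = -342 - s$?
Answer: $- \frac{21139}{147} \approx -143.8$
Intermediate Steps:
$\frac{190251}{J{\left(981 \right)}} = \frac{190251}{-342 - 981} = \frac{190251}{-1323} = 190251 \left(- \frac{1}{1323}\right) = - \frac{21139}{147}$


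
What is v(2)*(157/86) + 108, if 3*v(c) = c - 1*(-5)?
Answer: 28963/258 ≈ 112.26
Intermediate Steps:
v(c) = 5/3 + c/3 (v(c) = (c - 1*(-5))/3 = (c + 5)/3 = (5 + c)/3 = 5/3 + c/3)
v(2)*(157/86) + 108 = (5/3 + (⅓)*2)*(157/86) + 108 = (5/3 + ⅔)*(157*(1/86)) + 108 = (7/3)*(157/86) + 108 = 1099/258 + 108 = 28963/258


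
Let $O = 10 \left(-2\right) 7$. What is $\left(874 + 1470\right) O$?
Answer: $-328160$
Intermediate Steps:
$O = -140$ ($O = \left(-20\right) 7 = -140$)
$\left(874 + 1470\right) O = \left(874 + 1470\right) \left(-140\right) = 2344 \left(-140\right) = -328160$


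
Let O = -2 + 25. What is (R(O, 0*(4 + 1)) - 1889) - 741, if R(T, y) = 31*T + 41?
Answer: -1876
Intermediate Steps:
O = 23
R(T, y) = 41 + 31*T
(R(O, 0*(4 + 1)) - 1889) - 741 = ((41 + 31*23) - 1889) - 741 = ((41 + 713) - 1889) - 741 = (754 - 1889) - 741 = -1135 - 741 = -1876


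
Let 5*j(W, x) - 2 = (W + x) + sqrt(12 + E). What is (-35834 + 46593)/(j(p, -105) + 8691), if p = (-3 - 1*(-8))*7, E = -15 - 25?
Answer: 2334003665/1882431797 - 107590*I*sqrt(7)/1882431797 ≈ 1.2399 - 0.00015122*I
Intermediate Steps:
E = -40
p = 35 (p = (-3 + 8)*7 = 5*7 = 35)
j(W, x) = 2/5 + W/5 + x/5 + 2*I*sqrt(7)/5 (j(W, x) = 2/5 + ((W + x) + sqrt(12 - 40))/5 = 2/5 + ((W + x) + sqrt(-28))/5 = 2/5 + ((W + x) + 2*I*sqrt(7))/5 = 2/5 + (W + x + 2*I*sqrt(7))/5 = 2/5 + (W/5 + x/5 + 2*I*sqrt(7)/5) = 2/5 + W/5 + x/5 + 2*I*sqrt(7)/5)
(-35834 + 46593)/(j(p, -105) + 8691) = (-35834 + 46593)/((2/5 + (1/5)*35 + (1/5)*(-105) + 2*I*sqrt(7)/5) + 8691) = 10759/((2/5 + 7 - 21 + 2*I*sqrt(7)/5) + 8691) = 10759/((-68/5 + 2*I*sqrt(7)/5) + 8691) = 10759/(43387/5 + 2*I*sqrt(7)/5)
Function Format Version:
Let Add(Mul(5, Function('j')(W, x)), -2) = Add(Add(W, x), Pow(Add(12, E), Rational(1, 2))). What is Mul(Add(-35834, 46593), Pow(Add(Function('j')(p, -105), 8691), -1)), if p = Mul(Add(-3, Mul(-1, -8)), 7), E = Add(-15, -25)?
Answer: Add(Rational(2334003665, 1882431797), Mul(Rational(-107590, 1882431797), I, Pow(7, Rational(1, 2)))) ≈ Add(1.2399, Mul(-0.00015122, I))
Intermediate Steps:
E = -40
p = 35 (p = Mul(Add(-3, 8), 7) = Mul(5, 7) = 35)
Function('j')(W, x) = Add(Rational(2, 5), Mul(Rational(1, 5), W), Mul(Rational(1, 5), x), Mul(Rational(2, 5), I, Pow(7, Rational(1, 2)))) (Function('j')(W, x) = Add(Rational(2, 5), Mul(Rational(1, 5), Add(Add(W, x), Pow(Add(12, -40), Rational(1, 2))))) = Add(Rational(2, 5), Mul(Rational(1, 5), Add(Add(W, x), Pow(-28, Rational(1, 2))))) = Add(Rational(2, 5), Mul(Rational(1, 5), Add(Add(W, x), Mul(2, I, Pow(7, Rational(1, 2)))))) = Add(Rational(2, 5), Mul(Rational(1, 5), Add(W, x, Mul(2, I, Pow(7, Rational(1, 2)))))) = Add(Rational(2, 5), Add(Mul(Rational(1, 5), W), Mul(Rational(1, 5), x), Mul(Rational(2, 5), I, Pow(7, Rational(1, 2))))) = Add(Rational(2, 5), Mul(Rational(1, 5), W), Mul(Rational(1, 5), x), Mul(Rational(2, 5), I, Pow(7, Rational(1, 2)))))
Mul(Add(-35834, 46593), Pow(Add(Function('j')(p, -105), 8691), -1)) = Mul(Add(-35834, 46593), Pow(Add(Add(Rational(2, 5), Mul(Rational(1, 5), 35), Mul(Rational(1, 5), -105), Mul(Rational(2, 5), I, Pow(7, Rational(1, 2)))), 8691), -1)) = Mul(10759, Pow(Add(Add(Rational(2, 5), 7, -21, Mul(Rational(2, 5), I, Pow(7, Rational(1, 2)))), 8691), -1)) = Mul(10759, Pow(Add(Add(Rational(-68, 5), Mul(Rational(2, 5), I, Pow(7, Rational(1, 2)))), 8691), -1)) = Mul(10759, Pow(Add(Rational(43387, 5), Mul(Rational(2, 5), I, Pow(7, Rational(1, 2)))), -1))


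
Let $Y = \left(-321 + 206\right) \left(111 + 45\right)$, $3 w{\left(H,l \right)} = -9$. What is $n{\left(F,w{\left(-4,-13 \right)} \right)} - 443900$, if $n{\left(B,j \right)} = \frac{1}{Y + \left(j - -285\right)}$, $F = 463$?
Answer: $- \frac{7838386201}{17658} \approx -4.439 \cdot 10^{5}$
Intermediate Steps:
$w{\left(H,l \right)} = -3$ ($w{\left(H,l \right)} = \frac{1}{3} \left(-9\right) = -3$)
$Y = -17940$ ($Y = \left(-115\right) 156 = -17940$)
$n{\left(B,j \right)} = \frac{1}{-17655 + j}$ ($n{\left(B,j \right)} = \frac{1}{-17940 + \left(j - -285\right)} = \frac{1}{-17940 + \left(j + 285\right)} = \frac{1}{-17940 + \left(285 + j\right)} = \frac{1}{-17655 + j}$)
$n{\left(F,w{\left(-4,-13 \right)} \right)} - 443900 = \frac{1}{-17655 - 3} - 443900 = \frac{1}{-17658} - 443900 = - \frac{1}{17658} - 443900 = - \frac{7838386201}{17658}$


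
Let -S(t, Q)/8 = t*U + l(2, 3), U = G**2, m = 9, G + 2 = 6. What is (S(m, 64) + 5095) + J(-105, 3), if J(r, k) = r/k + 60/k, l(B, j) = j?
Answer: 3904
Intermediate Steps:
G = 4 (G = -2 + 6 = 4)
U = 16 (U = 4**2 = 16)
J(r, k) = 60/k + r/k
S(t, Q) = -24 - 128*t (S(t, Q) = -8*(t*16 + 3) = -8*(16*t + 3) = -8*(3 + 16*t) = -24 - 128*t)
(S(m, 64) + 5095) + J(-105, 3) = ((-24 - 128*9) + 5095) + (60 - 105)/3 = ((-24 - 1152) + 5095) + (1/3)*(-45) = (-1176 + 5095) - 15 = 3919 - 15 = 3904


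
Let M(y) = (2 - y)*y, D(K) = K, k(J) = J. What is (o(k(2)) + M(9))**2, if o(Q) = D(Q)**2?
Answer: 3481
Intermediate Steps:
o(Q) = Q**2
M(y) = y*(2 - y)
(o(k(2)) + M(9))**2 = (2**2 + 9*(2 - 1*9))**2 = (4 + 9*(2 - 9))**2 = (4 + 9*(-7))**2 = (4 - 63)**2 = (-59)**2 = 3481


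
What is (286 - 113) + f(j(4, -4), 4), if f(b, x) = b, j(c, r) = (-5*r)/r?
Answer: 168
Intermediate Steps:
j(c, r) = -5
(286 - 113) + f(j(4, -4), 4) = (286 - 113) - 5 = 173 - 5 = 168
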